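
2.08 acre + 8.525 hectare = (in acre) 23.15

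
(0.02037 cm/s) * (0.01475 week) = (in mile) 0.001129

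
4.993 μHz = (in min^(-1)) 0.0002996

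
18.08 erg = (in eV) 1.128e+13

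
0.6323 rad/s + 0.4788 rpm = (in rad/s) 0.6824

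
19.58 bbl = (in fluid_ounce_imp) 1.096e+05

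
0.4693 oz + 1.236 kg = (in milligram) 1.249e+06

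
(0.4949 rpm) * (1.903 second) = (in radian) 0.09862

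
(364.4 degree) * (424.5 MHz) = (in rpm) 2.578e+10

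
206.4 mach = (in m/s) 7.028e+04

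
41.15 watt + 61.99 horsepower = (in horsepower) 62.05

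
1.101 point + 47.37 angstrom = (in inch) 0.01529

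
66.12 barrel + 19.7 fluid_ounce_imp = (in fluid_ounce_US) 3.555e+05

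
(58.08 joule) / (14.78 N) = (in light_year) 4.154e-16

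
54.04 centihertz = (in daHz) 0.05404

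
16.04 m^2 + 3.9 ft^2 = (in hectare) 0.00164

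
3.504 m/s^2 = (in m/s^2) 3.504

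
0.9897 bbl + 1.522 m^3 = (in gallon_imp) 369.4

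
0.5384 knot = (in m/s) 0.277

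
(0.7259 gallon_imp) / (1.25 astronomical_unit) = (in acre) 4.361e-18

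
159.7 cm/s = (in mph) 3.572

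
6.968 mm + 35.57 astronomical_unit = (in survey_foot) 1.746e+13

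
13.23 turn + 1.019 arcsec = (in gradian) 5292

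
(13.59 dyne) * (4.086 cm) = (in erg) 55.53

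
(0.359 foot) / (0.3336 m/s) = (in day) 3.796e-06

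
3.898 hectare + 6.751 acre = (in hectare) 6.63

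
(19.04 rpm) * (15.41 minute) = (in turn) 293.4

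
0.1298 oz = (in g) 3.68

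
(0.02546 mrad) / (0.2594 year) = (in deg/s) 1.783e-10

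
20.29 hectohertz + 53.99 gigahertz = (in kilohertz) 5.399e+07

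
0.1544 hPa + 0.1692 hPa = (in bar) 0.0003236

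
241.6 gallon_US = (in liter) 914.6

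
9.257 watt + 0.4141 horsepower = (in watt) 318.1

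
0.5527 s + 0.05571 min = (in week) 6.441e-06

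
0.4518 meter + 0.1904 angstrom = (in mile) 0.0002807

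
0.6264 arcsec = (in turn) 4.833e-07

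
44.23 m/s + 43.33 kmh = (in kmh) 202.6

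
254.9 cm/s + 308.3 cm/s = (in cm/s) 563.2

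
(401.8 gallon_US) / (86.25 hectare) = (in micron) 1.763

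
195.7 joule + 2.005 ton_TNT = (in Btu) 7.951e+06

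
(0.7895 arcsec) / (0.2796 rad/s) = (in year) 4.341e-13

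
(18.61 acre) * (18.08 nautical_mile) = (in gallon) 6.662e+11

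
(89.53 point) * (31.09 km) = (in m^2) 982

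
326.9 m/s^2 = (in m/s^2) 326.9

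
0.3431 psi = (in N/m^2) 2366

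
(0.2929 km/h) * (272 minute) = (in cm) 1.328e+05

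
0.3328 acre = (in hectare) 0.1347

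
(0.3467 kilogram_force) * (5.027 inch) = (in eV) 2.71e+18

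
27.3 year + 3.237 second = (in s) 8.609e+08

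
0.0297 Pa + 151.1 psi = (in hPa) 1.042e+04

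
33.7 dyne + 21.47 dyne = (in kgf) 5.626e-05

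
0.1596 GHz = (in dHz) 1.596e+09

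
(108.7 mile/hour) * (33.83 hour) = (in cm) 5.918e+08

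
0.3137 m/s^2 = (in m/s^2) 0.3137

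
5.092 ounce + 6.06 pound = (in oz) 102.1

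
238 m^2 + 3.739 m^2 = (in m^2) 241.7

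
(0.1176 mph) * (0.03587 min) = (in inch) 4.455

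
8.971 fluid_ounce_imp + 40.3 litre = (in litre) 40.55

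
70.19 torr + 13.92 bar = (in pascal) 1.401e+06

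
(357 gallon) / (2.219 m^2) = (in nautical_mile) 0.0003288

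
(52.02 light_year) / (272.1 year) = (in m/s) 5.735e+07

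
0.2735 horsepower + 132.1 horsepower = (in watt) 9.871e+04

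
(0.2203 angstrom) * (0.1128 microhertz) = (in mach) 7.298e-21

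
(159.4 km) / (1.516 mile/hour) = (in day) 2.722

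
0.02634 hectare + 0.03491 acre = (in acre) 0.1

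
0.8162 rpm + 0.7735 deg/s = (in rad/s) 0.09897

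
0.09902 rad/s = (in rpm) 0.9456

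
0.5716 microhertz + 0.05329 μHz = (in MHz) 6.249e-13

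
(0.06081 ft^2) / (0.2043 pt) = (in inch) 3086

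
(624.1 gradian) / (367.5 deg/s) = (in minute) 0.02547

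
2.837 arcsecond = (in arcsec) 2.837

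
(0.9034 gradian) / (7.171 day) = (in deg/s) 1.312e-06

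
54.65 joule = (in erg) 5.465e+08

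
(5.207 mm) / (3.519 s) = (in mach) 4.346e-06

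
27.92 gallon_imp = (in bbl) 0.7983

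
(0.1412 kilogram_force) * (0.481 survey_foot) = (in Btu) 0.0001924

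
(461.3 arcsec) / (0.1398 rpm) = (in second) 0.1528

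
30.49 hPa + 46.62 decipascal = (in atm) 0.03014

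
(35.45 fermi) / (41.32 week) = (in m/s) 1.419e-21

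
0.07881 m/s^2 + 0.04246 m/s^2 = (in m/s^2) 0.1213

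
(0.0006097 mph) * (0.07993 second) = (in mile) 1.354e-08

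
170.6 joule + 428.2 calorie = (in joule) 1962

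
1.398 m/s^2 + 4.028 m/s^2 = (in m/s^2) 5.426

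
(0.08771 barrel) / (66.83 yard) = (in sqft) 0.002456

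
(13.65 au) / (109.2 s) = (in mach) 5.492e+07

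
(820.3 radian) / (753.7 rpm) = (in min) 0.1732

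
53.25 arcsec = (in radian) 0.0002582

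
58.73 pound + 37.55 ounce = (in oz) 977.2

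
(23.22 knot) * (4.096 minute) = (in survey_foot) 9632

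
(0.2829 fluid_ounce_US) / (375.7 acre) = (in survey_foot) 1.805e-11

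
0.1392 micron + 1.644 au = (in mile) 1.528e+08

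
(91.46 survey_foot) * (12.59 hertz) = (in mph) 785.1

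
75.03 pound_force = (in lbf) 75.03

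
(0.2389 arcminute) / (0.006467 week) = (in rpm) 1.697e-07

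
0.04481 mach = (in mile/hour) 34.13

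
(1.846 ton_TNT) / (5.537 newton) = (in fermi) 1.395e+24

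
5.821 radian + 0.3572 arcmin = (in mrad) 5821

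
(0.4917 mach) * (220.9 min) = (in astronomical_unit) 1.483e-05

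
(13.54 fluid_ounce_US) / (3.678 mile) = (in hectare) 6.765e-12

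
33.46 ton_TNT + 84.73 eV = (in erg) 1.4e+18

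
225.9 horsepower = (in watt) 1.685e+05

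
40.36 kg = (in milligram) 4.036e+07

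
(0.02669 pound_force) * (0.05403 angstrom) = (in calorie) 1.533e-13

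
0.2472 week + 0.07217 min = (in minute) 2492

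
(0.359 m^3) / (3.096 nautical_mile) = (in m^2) 6.261e-05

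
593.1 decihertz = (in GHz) 5.931e-08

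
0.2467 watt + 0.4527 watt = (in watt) 0.6994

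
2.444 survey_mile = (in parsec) 1.275e-13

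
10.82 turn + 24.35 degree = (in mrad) 6.841e+04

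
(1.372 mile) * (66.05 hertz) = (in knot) 2.835e+05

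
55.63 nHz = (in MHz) 5.563e-14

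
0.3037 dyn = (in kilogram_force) 3.097e-07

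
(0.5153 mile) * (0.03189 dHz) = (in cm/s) 264.5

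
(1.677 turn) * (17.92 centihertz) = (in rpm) 18.03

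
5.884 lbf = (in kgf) 2.669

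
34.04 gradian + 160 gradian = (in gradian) 194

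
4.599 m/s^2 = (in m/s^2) 4.599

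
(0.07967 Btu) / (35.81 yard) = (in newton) 2.567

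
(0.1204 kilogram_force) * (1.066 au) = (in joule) 1.883e+11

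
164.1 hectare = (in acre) 405.5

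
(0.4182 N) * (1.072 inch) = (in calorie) 0.002722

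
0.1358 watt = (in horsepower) 0.0001821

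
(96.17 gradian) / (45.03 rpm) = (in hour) 8.899e-05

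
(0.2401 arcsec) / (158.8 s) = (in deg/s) 4.2e-07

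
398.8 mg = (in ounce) 0.01407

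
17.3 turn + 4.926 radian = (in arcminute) 3.906e+05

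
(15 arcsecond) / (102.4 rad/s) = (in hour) 1.973e-10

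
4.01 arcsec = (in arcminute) 0.06683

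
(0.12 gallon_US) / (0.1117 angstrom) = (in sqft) 4.377e+08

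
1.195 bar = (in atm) 1.179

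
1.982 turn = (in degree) 713.5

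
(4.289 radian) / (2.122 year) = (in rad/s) 6.409e-08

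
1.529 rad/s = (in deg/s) 87.61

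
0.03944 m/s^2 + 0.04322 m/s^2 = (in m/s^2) 0.08266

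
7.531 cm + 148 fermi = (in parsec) 2.441e-18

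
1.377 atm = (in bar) 1.395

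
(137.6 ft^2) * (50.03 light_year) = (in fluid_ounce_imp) 2.13e+23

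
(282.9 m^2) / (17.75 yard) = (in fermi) 1.743e+16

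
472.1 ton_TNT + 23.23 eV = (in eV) 1.233e+31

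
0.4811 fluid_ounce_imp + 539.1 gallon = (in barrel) 12.84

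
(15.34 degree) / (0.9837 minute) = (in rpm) 0.04332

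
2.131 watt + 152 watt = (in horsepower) 0.2067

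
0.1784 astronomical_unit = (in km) 2.669e+07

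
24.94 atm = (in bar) 25.27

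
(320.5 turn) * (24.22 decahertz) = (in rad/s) 4.877e+05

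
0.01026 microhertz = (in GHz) 1.026e-17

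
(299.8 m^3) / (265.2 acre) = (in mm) 0.2793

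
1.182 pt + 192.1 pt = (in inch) 2.684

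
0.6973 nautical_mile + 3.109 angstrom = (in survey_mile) 0.8024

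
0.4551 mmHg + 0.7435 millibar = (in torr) 1.013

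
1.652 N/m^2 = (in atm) 1.63e-05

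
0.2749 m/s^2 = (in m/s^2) 0.2749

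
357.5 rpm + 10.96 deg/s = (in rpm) 359.3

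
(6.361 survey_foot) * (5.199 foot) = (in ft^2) 33.07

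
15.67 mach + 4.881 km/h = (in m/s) 5337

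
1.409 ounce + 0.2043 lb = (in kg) 0.1326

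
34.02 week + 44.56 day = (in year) 0.7745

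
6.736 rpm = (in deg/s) 40.42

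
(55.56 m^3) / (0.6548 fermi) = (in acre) 2.097e+13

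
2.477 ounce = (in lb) 0.1548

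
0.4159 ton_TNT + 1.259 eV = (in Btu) 1.649e+06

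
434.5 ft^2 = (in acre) 0.009975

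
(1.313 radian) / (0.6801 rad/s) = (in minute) 0.03218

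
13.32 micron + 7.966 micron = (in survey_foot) 6.984e-05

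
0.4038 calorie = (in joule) 1.689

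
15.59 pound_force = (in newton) 69.35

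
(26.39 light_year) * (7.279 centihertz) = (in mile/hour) 4.065e+16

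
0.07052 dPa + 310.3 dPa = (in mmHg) 0.2328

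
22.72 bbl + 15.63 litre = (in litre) 3628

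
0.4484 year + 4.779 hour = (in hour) 3933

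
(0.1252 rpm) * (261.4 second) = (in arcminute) 1.178e+04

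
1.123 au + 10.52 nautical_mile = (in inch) 6.614e+12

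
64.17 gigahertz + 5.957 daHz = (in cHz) 6.417e+12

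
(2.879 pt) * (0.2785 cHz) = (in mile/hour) 6.327e-06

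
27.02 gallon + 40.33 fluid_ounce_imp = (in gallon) 27.32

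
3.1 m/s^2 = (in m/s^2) 3.1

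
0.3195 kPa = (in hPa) 3.195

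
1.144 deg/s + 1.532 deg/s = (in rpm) 0.446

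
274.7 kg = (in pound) 605.6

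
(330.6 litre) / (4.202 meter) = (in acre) 1.944e-05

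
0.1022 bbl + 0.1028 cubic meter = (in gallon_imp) 26.19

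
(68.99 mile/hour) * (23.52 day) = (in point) 1.777e+11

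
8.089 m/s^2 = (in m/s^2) 8.089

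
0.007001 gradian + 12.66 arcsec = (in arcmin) 0.5891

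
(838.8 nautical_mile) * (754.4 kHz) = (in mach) 3.442e+09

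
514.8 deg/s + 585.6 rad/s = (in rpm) 5678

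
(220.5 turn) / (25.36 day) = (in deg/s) 0.03623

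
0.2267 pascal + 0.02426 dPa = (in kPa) 0.0002291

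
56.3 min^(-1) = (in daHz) 0.09383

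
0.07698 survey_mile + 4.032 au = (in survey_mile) 3.748e+08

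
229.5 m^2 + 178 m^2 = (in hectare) 0.04075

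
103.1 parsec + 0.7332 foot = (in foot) 1.044e+19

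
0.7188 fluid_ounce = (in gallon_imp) 0.004676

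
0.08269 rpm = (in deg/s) 0.4961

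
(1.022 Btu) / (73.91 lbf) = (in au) 2.192e-11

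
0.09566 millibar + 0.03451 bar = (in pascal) 3461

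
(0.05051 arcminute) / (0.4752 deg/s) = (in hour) 4.921e-07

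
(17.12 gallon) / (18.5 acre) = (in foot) 2.84e-06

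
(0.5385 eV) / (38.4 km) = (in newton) 2.247e-24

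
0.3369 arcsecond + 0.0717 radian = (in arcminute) 246.5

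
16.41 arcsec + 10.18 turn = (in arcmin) 2.199e+05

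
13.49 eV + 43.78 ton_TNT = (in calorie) 4.378e+10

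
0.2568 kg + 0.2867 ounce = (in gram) 264.9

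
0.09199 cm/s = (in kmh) 0.003312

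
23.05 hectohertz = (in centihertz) 2.305e+05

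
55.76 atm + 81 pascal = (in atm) 55.76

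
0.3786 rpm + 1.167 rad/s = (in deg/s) 69.14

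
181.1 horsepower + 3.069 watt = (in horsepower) 181.1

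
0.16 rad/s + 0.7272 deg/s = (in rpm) 1.649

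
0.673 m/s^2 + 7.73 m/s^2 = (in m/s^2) 8.403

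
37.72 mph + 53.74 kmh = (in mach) 0.09336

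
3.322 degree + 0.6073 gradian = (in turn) 0.01075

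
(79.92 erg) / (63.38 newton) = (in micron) 0.1261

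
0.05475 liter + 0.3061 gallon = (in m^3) 0.001213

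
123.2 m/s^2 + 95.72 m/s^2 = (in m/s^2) 218.9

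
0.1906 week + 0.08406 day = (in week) 0.2026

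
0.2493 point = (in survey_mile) 5.465e-08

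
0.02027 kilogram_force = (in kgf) 0.02027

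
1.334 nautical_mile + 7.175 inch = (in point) 7.004e+06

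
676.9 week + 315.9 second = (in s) 4.094e+08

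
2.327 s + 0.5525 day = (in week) 0.07893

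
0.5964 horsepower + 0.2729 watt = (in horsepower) 0.5968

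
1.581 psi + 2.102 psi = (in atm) 0.2506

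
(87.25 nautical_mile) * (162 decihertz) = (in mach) 7688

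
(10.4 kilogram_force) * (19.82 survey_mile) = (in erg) 3.253e+13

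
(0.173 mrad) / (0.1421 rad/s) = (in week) 2.013e-09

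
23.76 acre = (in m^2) 9.615e+04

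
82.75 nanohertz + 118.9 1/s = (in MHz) 0.0001189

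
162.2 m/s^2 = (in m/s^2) 162.2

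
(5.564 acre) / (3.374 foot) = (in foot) 7.183e+04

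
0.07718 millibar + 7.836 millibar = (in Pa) 791.3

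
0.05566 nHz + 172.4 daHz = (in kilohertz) 1.724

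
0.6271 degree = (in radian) 0.01094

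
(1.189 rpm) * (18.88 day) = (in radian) 2.031e+05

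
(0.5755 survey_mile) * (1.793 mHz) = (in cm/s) 166.1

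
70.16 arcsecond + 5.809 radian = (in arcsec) 1.198e+06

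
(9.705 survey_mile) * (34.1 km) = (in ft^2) 5.733e+09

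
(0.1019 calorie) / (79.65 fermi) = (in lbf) 1.203e+12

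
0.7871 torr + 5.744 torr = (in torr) 6.531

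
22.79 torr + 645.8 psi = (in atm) 43.97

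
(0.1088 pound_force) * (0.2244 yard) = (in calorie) 0.02373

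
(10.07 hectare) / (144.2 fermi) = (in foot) 2.291e+18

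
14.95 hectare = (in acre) 36.94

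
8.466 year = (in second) 2.67e+08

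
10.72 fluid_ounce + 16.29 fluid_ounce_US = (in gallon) 0.211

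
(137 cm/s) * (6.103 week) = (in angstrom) 5.057e+16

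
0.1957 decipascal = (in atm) 1.931e-07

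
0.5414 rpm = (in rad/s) 0.0567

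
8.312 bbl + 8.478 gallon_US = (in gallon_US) 357.6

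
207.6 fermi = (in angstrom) 0.002076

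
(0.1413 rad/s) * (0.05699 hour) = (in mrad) 2.899e+04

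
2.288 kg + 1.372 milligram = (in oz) 80.71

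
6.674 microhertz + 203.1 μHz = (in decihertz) 0.002098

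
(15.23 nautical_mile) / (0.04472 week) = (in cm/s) 104.3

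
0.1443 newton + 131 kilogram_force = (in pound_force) 288.8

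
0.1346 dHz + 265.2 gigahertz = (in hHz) 2.652e+09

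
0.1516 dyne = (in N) 1.516e-06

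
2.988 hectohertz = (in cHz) 2.988e+04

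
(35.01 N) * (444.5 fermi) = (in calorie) 3.719e-12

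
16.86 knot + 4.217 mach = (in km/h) 5200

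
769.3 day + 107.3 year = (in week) 5705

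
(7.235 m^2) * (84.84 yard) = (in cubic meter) 561.3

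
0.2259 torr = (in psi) 0.004368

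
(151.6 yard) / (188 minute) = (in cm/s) 1.229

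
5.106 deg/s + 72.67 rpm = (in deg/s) 441.1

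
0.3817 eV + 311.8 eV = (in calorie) 1.195e-17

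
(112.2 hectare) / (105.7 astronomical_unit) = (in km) 7.096e-11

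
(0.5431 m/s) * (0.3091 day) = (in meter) 1.45e+04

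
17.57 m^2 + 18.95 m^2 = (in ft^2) 393.1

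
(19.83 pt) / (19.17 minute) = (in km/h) 2.19e-05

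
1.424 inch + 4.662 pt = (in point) 107.2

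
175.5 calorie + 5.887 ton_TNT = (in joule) 2.463e+10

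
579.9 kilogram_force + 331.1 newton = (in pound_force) 1353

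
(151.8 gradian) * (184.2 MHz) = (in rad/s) 4.392e+08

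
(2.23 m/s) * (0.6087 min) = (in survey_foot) 267.2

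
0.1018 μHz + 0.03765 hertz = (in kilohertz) 3.765e-05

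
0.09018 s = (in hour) 2.505e-05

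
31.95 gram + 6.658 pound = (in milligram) 3.052e+06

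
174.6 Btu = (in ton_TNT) 4.403e-05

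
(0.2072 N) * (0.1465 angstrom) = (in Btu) 2.877e-15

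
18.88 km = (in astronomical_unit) 1.262e-07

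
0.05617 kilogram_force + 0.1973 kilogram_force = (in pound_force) 0.5588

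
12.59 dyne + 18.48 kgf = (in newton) 181.2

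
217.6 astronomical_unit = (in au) 217.6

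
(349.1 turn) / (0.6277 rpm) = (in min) 556.2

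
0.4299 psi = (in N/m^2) 2964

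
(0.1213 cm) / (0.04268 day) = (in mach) 9.661e-10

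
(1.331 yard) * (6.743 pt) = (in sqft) 0.03116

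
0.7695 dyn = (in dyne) 0.7695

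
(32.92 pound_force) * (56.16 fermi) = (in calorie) 1.966e-12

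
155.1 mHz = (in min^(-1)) 9.306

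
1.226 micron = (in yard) 1.341e-06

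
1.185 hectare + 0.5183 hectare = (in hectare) 1.703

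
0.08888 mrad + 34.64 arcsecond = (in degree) 0.01471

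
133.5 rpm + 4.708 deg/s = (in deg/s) 805.7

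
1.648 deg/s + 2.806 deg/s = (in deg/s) 4.454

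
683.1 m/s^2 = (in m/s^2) 683.1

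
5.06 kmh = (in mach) 0.004128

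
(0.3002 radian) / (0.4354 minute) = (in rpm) 0.1097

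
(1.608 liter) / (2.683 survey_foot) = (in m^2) 0.001966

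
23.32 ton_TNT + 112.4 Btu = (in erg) 9.757e+17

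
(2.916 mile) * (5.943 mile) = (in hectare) 4488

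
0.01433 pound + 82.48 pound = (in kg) 37.42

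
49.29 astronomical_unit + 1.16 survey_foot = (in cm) 7.374e+14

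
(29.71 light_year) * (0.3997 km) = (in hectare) 1.123e+16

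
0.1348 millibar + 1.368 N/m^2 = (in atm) 0.0001465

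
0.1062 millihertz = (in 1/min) 0.006372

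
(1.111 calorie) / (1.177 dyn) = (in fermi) 3.949e+20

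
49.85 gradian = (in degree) 44.87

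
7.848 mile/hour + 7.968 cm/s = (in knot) 6.975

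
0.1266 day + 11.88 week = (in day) 83.29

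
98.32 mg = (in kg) 9.832e-05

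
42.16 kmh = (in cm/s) 1171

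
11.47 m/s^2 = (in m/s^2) 11.47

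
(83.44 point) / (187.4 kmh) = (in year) 1.793e-11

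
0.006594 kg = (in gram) 6.594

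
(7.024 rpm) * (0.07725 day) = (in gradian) 3.125e+05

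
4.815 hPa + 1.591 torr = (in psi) 0.1006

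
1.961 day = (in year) 0.005373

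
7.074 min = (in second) 424.4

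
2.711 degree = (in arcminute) 162.7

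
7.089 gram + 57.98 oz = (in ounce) 58.23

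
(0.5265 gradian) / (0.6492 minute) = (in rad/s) 0.0002123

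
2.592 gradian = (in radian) 0.04072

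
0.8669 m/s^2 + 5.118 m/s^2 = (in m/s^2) 5.985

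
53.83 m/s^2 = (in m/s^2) 53.83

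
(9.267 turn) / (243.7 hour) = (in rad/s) 6.637e-05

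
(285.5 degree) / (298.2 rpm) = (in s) 0.1596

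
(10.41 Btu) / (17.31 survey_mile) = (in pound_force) 0.08863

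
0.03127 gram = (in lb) 6.894e-05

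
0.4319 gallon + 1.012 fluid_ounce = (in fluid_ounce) 56.3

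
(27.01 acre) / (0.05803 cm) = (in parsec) 6.104e-09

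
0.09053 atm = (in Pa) 9173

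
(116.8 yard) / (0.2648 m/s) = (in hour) 0.112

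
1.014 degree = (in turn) 0.002817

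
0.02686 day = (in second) 2321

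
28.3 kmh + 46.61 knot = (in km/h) 114.6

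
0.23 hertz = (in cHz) 23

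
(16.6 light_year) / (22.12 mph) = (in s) 1.588e+16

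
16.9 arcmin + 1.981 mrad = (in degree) 0.3952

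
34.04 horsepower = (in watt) 2.538e+04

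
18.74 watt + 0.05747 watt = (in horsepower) 0.02521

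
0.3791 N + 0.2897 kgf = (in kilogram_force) 0.3284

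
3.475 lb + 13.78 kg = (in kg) 15.36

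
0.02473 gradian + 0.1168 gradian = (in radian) 0.002223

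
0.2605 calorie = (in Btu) 0.001033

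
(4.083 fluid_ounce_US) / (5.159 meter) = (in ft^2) 0.0002519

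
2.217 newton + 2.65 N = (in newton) 4.867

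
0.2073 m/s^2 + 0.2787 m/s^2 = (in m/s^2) 0.486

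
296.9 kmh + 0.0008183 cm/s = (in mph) 184.5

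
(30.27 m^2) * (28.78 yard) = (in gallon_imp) 1.752e+05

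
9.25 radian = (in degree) 530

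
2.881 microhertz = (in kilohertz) 2.881e-09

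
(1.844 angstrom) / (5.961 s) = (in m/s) 3.093e-11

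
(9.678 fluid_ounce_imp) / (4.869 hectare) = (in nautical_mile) 3.049e-12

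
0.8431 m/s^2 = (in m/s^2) 0.8431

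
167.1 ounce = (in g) 4737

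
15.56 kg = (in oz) 548.9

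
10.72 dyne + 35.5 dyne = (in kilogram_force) 4.713e-05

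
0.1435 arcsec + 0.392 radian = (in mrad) 392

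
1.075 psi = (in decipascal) 7.412e+04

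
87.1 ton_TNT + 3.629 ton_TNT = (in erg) 3.796e+18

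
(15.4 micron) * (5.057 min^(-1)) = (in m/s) 1.298e-06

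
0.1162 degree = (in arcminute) 6.972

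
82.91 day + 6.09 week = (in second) 1.085e+07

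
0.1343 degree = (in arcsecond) 483.5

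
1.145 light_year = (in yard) 1.185e+16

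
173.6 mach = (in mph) 1.322e+05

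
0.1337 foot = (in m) 0.04075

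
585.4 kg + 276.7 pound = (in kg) 710.9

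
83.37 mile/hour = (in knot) 72.45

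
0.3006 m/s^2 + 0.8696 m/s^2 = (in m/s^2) 1.17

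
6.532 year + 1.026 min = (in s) 2.06e+08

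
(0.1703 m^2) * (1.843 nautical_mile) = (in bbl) 3656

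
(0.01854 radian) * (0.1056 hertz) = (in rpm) 0.0187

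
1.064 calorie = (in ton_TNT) 1.064e-09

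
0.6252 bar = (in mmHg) 468.9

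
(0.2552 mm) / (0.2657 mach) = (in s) 2.821e-06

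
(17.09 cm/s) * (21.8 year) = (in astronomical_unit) 0.0007854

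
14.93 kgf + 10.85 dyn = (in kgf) 14.93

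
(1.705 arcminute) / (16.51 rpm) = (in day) 3.32e-09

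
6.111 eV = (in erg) 9.791e-12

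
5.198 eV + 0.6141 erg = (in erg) 0.6141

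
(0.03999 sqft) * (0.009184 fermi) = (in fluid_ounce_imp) 1.201e-15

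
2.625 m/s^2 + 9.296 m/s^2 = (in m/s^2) 11.92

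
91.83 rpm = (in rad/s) 9.616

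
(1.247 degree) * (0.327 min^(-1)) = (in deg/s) 0.006796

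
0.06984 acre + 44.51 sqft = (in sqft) 3087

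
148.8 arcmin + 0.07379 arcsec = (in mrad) 43.28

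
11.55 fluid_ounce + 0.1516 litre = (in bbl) 0.003102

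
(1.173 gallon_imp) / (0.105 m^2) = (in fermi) 5.079e+13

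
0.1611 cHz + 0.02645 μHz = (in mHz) 1.611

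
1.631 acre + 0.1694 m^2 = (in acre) 1.631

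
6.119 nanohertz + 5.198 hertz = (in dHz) 51.98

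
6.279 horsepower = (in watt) 4682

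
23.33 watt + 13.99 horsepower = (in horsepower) 14.02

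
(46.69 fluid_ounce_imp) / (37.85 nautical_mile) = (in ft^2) 2.037e-07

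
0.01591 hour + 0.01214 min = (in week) 9.591e-05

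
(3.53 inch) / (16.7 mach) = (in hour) 4.38e-09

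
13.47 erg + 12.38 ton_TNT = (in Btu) 4.909e+07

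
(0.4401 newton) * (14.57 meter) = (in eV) 4.002e+19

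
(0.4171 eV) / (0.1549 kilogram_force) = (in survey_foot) 1.443e-19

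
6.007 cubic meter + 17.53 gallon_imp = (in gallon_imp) 1339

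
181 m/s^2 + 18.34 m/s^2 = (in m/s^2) 199.3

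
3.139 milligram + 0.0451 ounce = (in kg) 0.001282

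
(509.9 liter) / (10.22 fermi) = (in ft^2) 5.37e+14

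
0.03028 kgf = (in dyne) 2.969e+04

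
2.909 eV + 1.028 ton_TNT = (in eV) 2.685e+28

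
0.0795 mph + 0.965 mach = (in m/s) 328.6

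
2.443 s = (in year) 7.747e-08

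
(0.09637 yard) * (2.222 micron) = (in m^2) 1.958e-07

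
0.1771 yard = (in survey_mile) 0.0001006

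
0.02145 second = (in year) 6.802e-10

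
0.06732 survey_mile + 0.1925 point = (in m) 108.3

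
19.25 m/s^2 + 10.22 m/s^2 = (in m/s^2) 29.47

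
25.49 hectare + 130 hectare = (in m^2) 1.555e+06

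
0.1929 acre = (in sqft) 8403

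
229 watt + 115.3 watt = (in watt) 344.3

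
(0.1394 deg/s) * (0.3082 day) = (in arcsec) 1.336e+07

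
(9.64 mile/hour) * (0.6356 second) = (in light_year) 2.895e-16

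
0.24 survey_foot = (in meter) 0.07315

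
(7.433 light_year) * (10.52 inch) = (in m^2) 1.879e+16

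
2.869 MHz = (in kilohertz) 2869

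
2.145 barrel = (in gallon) 90.09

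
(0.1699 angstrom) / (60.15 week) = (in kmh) 1.681e-18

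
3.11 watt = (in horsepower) 0.004171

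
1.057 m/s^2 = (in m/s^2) 1.057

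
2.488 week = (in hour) 418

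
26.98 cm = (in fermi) 2.698e+14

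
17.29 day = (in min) 2.49e+04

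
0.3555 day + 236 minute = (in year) 0.001423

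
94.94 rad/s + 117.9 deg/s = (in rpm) 926.3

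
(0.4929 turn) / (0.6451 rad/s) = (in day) 5.556e-05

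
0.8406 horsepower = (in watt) 626.8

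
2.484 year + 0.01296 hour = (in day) 906.7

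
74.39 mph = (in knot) 64.64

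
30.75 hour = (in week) 0.183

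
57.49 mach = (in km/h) 7.047e+04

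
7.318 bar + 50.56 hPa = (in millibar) 7369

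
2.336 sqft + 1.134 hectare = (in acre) 2.802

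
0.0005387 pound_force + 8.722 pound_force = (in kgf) 3.956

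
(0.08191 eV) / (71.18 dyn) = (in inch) 7.259e-16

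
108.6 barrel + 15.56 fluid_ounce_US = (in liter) 1.727e+04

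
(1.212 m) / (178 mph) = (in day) 1.763e-07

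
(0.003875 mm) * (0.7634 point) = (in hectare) 1.044e-13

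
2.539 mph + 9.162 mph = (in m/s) 5.231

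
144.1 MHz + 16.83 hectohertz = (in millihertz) 1.441e+11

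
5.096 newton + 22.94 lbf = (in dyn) 1.071e+07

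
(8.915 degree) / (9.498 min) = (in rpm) 0.002607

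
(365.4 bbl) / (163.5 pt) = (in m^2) 1007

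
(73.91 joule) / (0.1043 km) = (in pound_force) 0.1593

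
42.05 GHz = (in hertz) 4.205e+10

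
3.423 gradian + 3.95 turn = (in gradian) 1583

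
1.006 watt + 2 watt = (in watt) 3.006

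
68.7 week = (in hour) 1.154e+04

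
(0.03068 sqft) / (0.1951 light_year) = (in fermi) 0.001544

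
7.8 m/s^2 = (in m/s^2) 7.8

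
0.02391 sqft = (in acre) 5.489e-07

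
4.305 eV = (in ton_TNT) 1.649e-28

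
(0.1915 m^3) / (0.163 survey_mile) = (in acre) 1.804e-07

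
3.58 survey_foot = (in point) 3093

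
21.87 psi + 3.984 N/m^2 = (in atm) 1.488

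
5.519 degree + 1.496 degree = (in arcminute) 420.9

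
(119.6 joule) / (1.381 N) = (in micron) 8.66e+07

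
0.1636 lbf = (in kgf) 0.07421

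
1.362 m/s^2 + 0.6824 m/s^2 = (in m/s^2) 2.044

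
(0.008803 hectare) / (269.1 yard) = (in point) 1014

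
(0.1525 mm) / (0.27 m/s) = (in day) 6.537e-09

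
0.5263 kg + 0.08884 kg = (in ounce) 21.7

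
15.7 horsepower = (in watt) 1.171e+04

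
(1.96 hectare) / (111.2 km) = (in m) 0.1763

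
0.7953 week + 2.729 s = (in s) 4.81e+05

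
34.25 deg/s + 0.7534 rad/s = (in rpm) 12.9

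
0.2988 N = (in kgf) 0.03047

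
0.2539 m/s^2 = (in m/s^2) 0.2539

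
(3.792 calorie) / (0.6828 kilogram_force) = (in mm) 2369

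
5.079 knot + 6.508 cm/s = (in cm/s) 267.8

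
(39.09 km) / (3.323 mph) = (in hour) 7.309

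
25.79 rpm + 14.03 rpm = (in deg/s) 238.9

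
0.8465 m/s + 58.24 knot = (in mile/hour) 68.91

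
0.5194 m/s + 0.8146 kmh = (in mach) 0.00219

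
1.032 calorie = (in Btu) 0.004093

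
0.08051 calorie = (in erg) 3.369e+06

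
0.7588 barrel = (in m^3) 0.1206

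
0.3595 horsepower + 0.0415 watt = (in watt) 268.1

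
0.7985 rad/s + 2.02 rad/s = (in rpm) 26.91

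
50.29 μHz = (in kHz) 5.029e-08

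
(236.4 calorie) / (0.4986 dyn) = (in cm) 1.984e+10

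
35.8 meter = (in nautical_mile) 0.01933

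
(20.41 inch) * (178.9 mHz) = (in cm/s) 9.274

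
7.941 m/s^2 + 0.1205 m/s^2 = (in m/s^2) 8.062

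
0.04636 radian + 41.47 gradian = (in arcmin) 2399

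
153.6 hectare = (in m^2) 1.536e+06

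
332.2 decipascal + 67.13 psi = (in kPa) 462.9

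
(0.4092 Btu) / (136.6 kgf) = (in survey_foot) 1.057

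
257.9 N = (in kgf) 26.3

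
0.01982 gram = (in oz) 0.0006991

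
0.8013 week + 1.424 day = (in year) 0.01927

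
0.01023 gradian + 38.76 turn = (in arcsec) 5.023e+07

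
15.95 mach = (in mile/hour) 1.215e+04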